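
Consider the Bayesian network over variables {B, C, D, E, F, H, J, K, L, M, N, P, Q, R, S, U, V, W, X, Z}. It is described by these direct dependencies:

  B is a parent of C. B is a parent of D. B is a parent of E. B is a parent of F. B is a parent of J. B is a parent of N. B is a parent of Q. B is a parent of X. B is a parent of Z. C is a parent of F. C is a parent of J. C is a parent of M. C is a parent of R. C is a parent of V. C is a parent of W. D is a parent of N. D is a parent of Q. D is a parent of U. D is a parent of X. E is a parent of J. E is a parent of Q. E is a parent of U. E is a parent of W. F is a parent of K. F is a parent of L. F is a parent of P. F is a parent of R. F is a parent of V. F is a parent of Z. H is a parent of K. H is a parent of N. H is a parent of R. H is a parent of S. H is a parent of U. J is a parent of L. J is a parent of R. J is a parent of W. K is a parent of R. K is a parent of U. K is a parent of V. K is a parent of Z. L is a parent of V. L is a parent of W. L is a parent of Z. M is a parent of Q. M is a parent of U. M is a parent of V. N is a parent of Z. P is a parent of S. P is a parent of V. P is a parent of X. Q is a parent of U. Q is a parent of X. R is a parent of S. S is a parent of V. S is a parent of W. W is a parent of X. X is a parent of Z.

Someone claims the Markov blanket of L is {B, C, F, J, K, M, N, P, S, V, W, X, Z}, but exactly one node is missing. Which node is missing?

E

Recall MB(v) = parents ∪ children ∪ spouses, where spouses are the other parents of v's children.
Parents of L: F, J.
L's children: V, W, Z.
Parents of each child, excluding L:
  parents(V) \ {L} = {C, F, K, M, P, S}.
  W also has parents C, E, J, S.
  parents(Z) \ {L} = {B, F, K, N, X}.
MB(L) = {B, C, E, F, J, K, M, N, P, S, V, W, X, Z}.
Comparing with the claimed set, E is missing.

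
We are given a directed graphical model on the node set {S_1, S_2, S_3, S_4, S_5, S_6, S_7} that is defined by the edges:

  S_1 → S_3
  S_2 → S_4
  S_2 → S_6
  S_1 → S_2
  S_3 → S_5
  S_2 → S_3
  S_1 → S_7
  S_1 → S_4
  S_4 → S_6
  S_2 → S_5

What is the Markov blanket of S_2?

{S_1, S_3, S_4, S_5, S_6}

By definition, MB(S_2) is built from S_2's parents, S_2's children, and the co-parents of S_2.
S_2's parents: S_1.
Children of S_2: S_3, S_4, S_5, S_6.
For each child, the remaining parents (spouses of S_2):
  S_3: S_1
  S_4: S_1
  S_5: S_3
  S_6: S_4
Taking the union gives {S_1, S_3, S_4, S_5, S_6}.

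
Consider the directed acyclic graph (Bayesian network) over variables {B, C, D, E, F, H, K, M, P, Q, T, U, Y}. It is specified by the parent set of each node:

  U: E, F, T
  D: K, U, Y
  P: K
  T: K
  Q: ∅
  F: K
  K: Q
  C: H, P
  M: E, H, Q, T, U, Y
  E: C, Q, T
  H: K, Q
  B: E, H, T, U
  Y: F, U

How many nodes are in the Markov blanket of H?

H's parents: K, Q.
Ch(H) = {B, C, M}.
Other parents of H's children:
  C: P
  B: E, T, U
  M: E, Q, T, U, Y
MB(H) = {B, C, E, K, M, P, Q, T, U, Y}, which has 10 nodes.

10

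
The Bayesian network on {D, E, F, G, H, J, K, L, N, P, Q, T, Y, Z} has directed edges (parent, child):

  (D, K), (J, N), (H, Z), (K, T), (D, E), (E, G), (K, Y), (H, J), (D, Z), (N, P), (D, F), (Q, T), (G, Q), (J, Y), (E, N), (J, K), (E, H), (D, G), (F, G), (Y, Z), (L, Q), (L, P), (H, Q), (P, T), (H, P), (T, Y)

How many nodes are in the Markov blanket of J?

7

J's children: K, N, Y.
J's parents: H.
Other parents of J's children:
  K: D
  N: E
  Y: K, T
MB(J) = {D, E, H, K, N, T, Y}, which has 7 nodes.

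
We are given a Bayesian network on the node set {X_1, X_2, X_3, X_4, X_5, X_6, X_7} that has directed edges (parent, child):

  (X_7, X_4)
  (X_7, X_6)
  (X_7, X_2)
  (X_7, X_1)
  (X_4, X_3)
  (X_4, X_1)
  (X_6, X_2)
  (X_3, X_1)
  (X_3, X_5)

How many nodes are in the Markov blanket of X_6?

2

The Markov blanket of a node is its parents, its children, and the other parents of its children.
Ch(X_6) = {X_2}.
Pa(X_6) = {X_7}.
Parents of each child, excluding X_6:
  X_2: X_7
MB(X_6) = {X_2, X_7}, which has 2 nodes.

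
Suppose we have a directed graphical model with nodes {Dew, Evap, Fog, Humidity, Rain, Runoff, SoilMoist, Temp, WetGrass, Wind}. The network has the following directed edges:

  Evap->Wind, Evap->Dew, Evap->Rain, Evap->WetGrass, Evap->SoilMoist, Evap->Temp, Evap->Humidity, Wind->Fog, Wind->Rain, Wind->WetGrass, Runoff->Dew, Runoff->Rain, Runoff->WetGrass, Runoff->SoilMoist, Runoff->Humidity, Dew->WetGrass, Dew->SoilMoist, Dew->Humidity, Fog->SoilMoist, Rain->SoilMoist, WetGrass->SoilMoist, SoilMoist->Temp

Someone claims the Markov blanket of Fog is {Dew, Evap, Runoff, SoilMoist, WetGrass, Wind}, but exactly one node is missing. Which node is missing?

Rain

The Markov blanket of a node is its parents, its children, and the other parents of its children.
Fog's parents: Wind.
Fog has child SoilMoist.
Co-parents of Fog (other parents of its children):
  parents(SoilMoist) \ {Fog} = {Dew, Evap, Rain, Runoff, WetGrass}.
MB(Fog) = {Dew, Evap, Rain, Runoff, SoilMoist, WetGrass, Wind}.
Comparing with the claimed set, Rain is missing.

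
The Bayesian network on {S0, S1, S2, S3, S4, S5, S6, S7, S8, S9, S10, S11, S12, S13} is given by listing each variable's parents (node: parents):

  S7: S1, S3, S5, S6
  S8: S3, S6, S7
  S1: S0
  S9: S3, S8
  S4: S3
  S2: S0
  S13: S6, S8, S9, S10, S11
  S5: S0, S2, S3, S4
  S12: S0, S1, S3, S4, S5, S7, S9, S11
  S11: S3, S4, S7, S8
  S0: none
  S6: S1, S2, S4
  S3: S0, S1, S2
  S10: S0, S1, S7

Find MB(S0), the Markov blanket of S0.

S0's children: S1, S2, S3, S5, S10, S12.
S0's parents: none.
For each child, the remaining parents (spouses of S0):
  S1: —
  S2: —
  S3: S1, S2
  S5: S2, S3, S4
  S10: S1, S7
  S12: S1, S3, S4, S5, S7, S9, S11
So the Markov blanket of S0 is {S1, S2, S3, S4, S5, S7, S9, S10, S11, S12}.

{S1, S2, S3, S4, S5, S7, S9, S10, S11, S12}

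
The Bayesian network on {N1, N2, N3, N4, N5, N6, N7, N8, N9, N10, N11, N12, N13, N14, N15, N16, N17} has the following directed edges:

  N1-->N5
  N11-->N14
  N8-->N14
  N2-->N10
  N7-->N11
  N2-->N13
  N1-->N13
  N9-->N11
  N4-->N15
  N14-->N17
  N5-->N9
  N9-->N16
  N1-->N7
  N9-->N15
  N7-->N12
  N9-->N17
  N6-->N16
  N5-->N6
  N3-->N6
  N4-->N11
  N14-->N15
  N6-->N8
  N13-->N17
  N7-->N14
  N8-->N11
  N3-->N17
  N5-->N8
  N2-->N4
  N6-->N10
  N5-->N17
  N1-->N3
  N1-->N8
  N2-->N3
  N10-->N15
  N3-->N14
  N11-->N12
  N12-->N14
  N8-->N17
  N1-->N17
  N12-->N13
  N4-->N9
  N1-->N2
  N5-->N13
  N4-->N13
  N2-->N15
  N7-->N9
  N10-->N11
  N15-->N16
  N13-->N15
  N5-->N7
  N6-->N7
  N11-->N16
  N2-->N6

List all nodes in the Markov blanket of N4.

N4 has children N9, N11, N13, N15.
N4 has parent N2.
Parents of each child, excluding N4:
  N9: N5, N7
  N11: N7, N8, N9, N10
  N13: N1, N2, N5, N12
  N15: N2, N9, N10, N13, N14
Taking the union gives {N1, N2, N5, N7, N8, N9, N10, N11, N12, N13, N14, N15}.

{N1, N2, N5, N7, N8, N9, N10, N11, N12, N13, N14, N15}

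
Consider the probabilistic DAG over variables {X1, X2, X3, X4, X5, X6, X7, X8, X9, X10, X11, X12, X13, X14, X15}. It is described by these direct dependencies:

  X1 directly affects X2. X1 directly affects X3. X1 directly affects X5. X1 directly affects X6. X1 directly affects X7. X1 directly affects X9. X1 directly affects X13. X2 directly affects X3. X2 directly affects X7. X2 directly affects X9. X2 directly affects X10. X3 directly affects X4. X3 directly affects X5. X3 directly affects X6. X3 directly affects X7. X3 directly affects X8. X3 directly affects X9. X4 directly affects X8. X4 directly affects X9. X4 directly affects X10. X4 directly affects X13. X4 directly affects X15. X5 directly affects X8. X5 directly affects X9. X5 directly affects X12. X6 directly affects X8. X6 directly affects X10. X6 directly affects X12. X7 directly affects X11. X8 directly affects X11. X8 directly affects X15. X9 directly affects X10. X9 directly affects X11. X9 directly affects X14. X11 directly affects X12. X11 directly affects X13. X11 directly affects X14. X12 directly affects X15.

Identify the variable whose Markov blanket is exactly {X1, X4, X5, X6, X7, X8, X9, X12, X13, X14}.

X11

The target node must have every member of {X1, X4, X5, X6, X7, X8, X9, X12, X13, X14} as a parent, child, or co-parent, and no others.
Parents of X11: X7, X8, X9; children: X12, X13, X14; co-parents: X1, X4, X5, X6, X9.
These exactly cover the given set, so the node is X11.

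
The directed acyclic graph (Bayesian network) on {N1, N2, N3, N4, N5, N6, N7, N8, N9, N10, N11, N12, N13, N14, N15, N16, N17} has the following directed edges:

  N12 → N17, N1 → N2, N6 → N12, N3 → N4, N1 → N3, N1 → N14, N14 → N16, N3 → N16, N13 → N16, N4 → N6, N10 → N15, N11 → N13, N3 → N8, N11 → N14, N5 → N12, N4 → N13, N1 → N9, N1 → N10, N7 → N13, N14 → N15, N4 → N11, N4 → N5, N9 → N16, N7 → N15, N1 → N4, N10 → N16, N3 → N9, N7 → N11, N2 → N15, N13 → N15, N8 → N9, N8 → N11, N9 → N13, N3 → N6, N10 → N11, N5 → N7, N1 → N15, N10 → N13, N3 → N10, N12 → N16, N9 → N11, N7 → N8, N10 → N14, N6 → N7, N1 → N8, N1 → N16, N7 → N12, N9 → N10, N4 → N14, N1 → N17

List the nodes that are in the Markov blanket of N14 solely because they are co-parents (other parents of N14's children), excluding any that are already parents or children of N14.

{N2, N3, N7, N9, N12, N13}

Children of N14: N15, N16.
  N15: N1, N2, N7, N10, N13
  N16: N1, N3, N9, N10, N12, N13
Excluding nodes already adjacent to N14 (N1, N4, N10, N11, N15, N16), the co-parent-only contribution is {N2, N3, N7, N9, N12, N13}.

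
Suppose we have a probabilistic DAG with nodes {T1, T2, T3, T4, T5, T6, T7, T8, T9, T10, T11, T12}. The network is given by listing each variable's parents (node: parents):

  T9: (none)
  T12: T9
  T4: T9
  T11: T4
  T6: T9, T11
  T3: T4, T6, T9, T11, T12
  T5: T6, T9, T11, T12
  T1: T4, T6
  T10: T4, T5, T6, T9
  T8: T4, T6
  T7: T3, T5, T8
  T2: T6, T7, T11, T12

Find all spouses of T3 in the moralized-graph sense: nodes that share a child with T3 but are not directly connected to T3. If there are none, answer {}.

{T5, T8}

Children of T3: T7.
  T7 also has parents T5, T8.
Excluding nodes already adjacent to T3 (T4, T6, T7, T9, T11, T12), the co-parent-only contribution is {T5, T8}.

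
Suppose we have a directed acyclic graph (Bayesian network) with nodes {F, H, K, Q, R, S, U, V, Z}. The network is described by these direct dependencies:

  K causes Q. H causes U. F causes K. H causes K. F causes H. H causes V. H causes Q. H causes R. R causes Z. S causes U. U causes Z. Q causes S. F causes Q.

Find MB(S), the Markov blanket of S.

S's parents: Q.
Children of S: U.
Co-parents of S (other parents of its children):
  U: H
Union: {Q} ∪ {U} ∪ {H} = {H, Q, U}.

{H, Q, U}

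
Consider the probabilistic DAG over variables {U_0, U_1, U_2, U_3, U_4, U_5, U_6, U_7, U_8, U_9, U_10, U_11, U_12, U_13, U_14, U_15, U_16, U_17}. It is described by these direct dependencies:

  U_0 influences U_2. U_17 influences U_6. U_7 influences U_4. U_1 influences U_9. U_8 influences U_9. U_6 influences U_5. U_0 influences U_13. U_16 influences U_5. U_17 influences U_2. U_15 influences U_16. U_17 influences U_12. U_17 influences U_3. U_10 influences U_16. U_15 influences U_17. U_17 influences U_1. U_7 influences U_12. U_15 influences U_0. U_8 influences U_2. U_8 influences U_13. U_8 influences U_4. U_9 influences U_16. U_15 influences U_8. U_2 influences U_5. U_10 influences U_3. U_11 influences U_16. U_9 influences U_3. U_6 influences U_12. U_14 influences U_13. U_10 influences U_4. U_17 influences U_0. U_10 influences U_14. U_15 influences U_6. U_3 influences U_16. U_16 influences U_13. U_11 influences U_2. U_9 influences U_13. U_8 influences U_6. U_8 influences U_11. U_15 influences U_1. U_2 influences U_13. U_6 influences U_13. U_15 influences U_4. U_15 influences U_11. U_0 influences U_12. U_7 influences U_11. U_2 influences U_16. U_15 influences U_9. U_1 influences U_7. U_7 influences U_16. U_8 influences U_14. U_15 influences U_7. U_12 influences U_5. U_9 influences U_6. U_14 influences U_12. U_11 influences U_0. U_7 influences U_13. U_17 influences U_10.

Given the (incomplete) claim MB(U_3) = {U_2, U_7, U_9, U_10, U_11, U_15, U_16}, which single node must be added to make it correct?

U_17

Pa(U_3) = {U_9, U_10, U_17}.
Children of U_3: U_16.
Other parents of U_3's children:
  U_16 also has parents U_2, U_7, U_9, U_10, U_11, U_15.
MB(U_3) = {U_2, U_7, U_9, U_10, U_11, U_15, U_16, U_17}.
Comparing with the claimed set, U_17 is missing.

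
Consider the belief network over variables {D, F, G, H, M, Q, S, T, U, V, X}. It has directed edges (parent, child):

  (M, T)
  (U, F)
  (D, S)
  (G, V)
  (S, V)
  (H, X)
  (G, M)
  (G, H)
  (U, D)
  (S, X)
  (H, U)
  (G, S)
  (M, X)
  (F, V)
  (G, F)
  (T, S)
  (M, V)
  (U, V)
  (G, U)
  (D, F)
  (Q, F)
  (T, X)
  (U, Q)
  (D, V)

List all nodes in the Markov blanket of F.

{D, G, M, Q, S, U, V}

A node's Markov blanket = Pa ∪ Ch ∪ (parents of Ch other than the node itself).
Pa(F) = {D, G, Q, U}.
F has child V.
For each child, the remaining parents (spouses of F):
  V's other parents are D, G, M, S, U.
Taking the union gives {D, G, M, Q, S, U, V}.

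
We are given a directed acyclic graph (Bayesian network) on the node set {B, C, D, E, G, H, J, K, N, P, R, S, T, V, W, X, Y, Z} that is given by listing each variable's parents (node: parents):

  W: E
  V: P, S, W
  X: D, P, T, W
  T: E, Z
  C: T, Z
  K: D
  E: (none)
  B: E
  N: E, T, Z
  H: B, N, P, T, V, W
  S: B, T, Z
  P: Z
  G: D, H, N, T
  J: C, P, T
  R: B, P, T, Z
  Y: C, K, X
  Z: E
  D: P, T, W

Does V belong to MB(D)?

No

D's children: G, K, X.
Pa(D) = {P, T, W}.
For each child, the remaining parents (spouses of D):
  G: H, N, T
  K: —
  X: P, T, W
MB(D) = {G, H, K, N, P, T, W, X}; V is not in this set.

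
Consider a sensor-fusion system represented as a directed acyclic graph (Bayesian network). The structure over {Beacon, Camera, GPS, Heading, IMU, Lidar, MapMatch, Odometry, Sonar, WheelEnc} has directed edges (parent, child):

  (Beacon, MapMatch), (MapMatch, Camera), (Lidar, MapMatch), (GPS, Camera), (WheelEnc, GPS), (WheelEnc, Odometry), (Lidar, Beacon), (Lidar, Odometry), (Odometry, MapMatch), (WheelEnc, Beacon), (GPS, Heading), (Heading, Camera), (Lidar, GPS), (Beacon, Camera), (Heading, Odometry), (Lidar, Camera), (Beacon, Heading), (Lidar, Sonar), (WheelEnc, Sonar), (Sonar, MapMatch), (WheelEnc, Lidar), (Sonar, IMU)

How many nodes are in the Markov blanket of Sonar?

6

A node's Markov blanket = Pa ∪ Ch ∪ (parents of Ch other than the node itself).
Parents of Sonar: Lidar, WheelEnc.
Children of Sonar: IMU, MapMatch.
Other parents of Sonar's children:
  MapMatch also has parents Beacon, Lidar, Odometry.
  IMU: no additional parents.
MB(Sonar) = {Beacon, IMU, Lidar, MapMatch, Odometry, WheelEnc}, which has 6 nodes.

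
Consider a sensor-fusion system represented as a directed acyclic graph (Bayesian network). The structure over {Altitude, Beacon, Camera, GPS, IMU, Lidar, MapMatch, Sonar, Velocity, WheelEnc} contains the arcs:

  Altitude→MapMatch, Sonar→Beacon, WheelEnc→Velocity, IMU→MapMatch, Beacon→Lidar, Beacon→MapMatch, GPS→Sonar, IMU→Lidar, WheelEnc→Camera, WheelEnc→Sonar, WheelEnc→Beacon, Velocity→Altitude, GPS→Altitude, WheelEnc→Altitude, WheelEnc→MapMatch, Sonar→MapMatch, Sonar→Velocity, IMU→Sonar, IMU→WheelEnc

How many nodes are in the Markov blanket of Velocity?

Pa(Velocity) = {Sonar, WheelEnc}.
Ch(Velocity) = {Altitude}.
Parents of each child, excluding Velocity:
  parents(Altitude) \ {Velocity} = {GPS, WheelEnc}.
MB(Velocity) = {Altitude, GPS, Sonar, WheelEnc}, which has 4 nodes.

4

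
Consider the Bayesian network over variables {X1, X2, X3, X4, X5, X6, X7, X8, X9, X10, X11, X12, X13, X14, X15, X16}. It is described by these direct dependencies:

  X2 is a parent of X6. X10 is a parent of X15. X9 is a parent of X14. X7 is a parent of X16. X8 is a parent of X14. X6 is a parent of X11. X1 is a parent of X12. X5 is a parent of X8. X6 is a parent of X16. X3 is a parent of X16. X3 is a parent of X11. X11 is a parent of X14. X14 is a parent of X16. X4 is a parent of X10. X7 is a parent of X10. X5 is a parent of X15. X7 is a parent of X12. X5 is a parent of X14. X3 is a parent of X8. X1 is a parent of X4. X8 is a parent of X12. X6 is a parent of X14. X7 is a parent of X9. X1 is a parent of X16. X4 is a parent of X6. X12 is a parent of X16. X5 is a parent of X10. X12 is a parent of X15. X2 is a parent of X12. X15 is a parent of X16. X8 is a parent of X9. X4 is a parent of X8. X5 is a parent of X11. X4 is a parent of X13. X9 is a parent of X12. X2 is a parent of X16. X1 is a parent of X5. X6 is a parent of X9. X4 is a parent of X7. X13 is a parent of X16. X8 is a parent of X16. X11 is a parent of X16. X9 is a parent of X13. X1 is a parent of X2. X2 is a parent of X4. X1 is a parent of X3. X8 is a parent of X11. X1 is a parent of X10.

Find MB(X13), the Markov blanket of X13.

By definition, MB(X13) is built from X13's parents, X13's children, and the co-parents of X13.
Parents of X13: X4, X9.
Ch(X13) = {X16}.
For each child, the remaining parents (spouses of X13):
  X16: X1, X2, X3, X6, X7, X8, X11, X12, X14, X15
Union: {X4, X9} ∪ {X16} ∪ {X1, X2, X3, X6, X7, X8, X11, X12, X14, X15} = {X1, X2, X3, X4, X6, X7, X8, X9, X11, X12, X14, X15, X16}.

{X1, X2, X3, X4, X6, X7, X8, X9, X11, X12, X14, X15, X16}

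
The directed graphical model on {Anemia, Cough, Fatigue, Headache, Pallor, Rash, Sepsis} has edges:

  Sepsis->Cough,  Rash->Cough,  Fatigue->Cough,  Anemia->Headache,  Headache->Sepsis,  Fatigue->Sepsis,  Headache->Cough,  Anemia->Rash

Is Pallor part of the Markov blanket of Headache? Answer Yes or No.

No

A node's Markov blanket = Pa ∪ Ch ∪ (parents of Ch other than the node itself).
Headache has parent Anemia.
Ch(Headache) = {Cough, Sepsis}.
Parents of each child, excluding Headache:
  Sepsis also has parent Fatigue.
  Cough's other parents are Fatigue, Rash, Sepsis.
MB(Headache) = {Anemia, Cough, Fatigue, Rash, Sepsis}; Pallor is not in this set.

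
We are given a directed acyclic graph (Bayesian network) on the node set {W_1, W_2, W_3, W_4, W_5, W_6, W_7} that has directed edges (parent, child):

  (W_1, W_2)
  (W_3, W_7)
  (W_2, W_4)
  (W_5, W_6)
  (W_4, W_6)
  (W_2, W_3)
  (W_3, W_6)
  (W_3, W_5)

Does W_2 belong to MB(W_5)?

No

Recall MB(v) = parents ∪ children ∪ spouses, where spouses are the other parents of v's children.
W_5's parents: W_3.
W_5's children: W_6.
For each child, the remaining parents (spouses of W_5):
  parents(W_6) \ {W_5} = {W_3, W_4}.
MB(W_5) = {W_3, W_4, W_6}; W_2 is not in this set.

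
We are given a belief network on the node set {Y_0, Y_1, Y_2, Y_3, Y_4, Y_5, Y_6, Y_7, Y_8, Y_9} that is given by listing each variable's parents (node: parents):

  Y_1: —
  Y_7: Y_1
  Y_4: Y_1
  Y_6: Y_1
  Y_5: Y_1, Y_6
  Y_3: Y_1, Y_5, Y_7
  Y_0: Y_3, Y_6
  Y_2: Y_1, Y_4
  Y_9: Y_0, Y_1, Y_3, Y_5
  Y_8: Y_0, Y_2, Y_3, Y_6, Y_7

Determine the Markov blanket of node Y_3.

{Y_0, Y_1, Y_2, Y_5, Y_6, Y_7, Y_8, Y_9}

Recall MB(v) = parents ∪ children ∪ spouses, where spouses are the other parents of v's children.
Y_3 has parents Y_1, Y_5, Y_7.
Children of Y_3: Y_0, Y_8, Y_9.
Other parents of Y_3's children:
  Y_0's other parent is Y_6.
  Y_9's other parents are Y_0, Y_1, Y_5.
  Y_8's other parents are Y_0, Y_2, Y_6, Y_7.
So the Markov blanket of Y_3 is {Y_0, Y_1, Y_2, Y_5, Y_6, Y_7, Y_8, Y_9}.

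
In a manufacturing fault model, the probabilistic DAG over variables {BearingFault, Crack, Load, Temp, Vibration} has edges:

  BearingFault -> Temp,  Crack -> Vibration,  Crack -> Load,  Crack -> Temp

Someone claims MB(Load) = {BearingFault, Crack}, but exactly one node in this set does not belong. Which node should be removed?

A node's Markov blanket = Pa ∪ Ch ∪ (parents of Ch other than the node itself).
Load's parents: Crack.
Ch(Load) = {}.
Load has no children, so there are no co-parents.
MB(Load) = {Crack}.
BearingFault is neither a parent, child, nor co-parent of Load, so it does not belong.

BearingFault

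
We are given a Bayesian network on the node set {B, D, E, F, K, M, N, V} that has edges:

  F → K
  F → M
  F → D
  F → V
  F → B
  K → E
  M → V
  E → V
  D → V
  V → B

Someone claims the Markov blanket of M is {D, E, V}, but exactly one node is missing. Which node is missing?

The Markov blanket of a node is its parents, its children, and the other parents of its children.
Children of M: V.
M's parents: F.
Other parents of M's children:
  V: D, E, F
MB(M) = {D, E, F, V}.
Comparing with the claimed set, F is missing.

F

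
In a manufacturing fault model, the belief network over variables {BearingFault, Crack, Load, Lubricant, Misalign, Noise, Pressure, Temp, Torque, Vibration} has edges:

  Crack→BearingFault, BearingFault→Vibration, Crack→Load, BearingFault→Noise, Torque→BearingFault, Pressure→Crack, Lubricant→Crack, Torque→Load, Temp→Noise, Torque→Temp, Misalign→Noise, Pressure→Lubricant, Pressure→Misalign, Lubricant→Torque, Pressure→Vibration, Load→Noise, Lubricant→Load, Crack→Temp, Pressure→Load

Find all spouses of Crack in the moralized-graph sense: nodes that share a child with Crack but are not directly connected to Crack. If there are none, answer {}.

{Torque}

Children of Crack: BearingFault, Load, Temp.
  Load also has parents Lubricant, Pressure, Torque.
  parents(BearingFault) \ {Crack} = {Torque}.
  parents(Temp) \ {Crack} = {Torque}.
Excluding nodes already adjacent to Crack (BearingFault, Load, Lubricant, Pressure, Temp), the co-parent-only contribution is {Torque}.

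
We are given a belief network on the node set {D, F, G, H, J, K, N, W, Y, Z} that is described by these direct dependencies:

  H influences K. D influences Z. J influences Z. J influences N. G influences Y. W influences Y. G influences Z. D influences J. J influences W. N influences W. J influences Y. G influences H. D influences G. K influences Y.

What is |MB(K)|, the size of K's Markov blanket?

5

The Markov blanket of a node is its parents, its children, and the other parents of its children.
Parents of K: H.
Ch(K) = {Y}.
For each child, the remaining parents (spouses of K):
  parents(Y) \ {K} = {G, J, W}.
MB(K) = {G, H, J, W, Y}, which has 5 nodes.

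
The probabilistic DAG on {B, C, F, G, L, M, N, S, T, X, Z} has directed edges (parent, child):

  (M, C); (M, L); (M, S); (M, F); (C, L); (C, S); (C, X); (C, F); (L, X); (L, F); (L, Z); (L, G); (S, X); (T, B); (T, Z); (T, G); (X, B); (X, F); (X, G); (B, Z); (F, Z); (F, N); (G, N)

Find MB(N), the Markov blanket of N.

N has parents F, G.
Ch(N) = {}.
With no children, N has no spouses; the co-parent set is empty.
Union: {F, G} ∪ {} ∪ {} = {F, G}.

{F, G}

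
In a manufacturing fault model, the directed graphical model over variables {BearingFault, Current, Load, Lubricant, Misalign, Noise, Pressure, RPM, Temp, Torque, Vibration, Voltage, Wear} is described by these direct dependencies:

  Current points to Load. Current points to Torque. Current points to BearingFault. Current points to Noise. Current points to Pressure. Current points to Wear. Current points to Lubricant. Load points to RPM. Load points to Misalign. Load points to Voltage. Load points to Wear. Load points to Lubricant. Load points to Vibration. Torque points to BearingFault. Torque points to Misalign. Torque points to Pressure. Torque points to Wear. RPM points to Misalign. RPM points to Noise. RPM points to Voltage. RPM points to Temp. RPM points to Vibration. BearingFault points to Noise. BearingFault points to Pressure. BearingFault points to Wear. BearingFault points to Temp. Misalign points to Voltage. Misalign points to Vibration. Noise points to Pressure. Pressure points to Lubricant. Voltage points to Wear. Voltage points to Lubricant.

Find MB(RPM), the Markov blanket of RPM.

{BearingFault, Current, Load, Misalign, Noise, Temp, Torque, Vibration, Voltage}

RPM has children Misalign, Noise, Temp, Vibration, Voltage.
Pa(RPM) = {Load}.
For each child, the remaining parents (spouses of RPM):
  parents(Misalign) \ {RPM} = {Load, Torque}.
  parents(Noise) \ {RPM} = {BearingFault, Current}.
  parents(Voltage) \ {RPM} = {Load, Misalign}.
  parents(Temp) \ {RPM} = {BearingFault}.
  Vibration also has parents Load, Misalign.
So the Markov blanket of RPM is {BearingFault, Current, Load, Misalign, Noise, Temp, Torque, Vibration, Voltage}.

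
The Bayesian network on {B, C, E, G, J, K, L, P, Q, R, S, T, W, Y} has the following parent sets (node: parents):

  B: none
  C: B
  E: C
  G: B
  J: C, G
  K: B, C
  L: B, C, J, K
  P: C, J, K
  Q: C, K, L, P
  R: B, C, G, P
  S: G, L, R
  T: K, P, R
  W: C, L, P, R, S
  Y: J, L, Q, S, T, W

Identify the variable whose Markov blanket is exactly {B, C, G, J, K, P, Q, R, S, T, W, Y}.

The target node must have every member of {B, C, G, J, K, P, Q, R, S, T, W, Y} as a parent, child, or co-parent, and no others.
Parents of L: B, C, J, K; children: Q, S, W, Y; co-parents: C, G, J, K, P, Q, R, S, T, W.
These exactly cover the given set, so the node is L.

L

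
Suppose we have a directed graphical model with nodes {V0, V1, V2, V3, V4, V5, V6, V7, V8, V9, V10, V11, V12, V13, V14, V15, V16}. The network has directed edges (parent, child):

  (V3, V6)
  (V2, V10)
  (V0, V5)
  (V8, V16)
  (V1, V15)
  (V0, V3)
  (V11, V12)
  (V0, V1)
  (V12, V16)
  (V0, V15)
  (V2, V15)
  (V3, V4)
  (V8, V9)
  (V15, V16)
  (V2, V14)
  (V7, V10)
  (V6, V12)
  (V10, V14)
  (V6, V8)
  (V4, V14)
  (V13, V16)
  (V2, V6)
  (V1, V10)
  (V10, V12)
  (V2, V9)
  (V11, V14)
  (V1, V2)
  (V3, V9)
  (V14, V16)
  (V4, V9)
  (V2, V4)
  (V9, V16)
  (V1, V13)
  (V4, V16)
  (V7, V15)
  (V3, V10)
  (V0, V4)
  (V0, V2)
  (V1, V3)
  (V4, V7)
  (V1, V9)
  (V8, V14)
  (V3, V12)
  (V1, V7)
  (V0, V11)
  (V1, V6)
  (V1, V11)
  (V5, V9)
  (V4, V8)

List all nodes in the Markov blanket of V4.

By definition, MB(V4) is built from V4's parents, V4's children, and the co-parents of V4.
V4's parents: V0, V2, V3.
Ch(V4) = {V7, V8, V9, V14, V16}.
Parents of each child, excluding V4:
  parents(V7) \ {V4} = {V1}.
  V8 also has parent V6.
  V9's other parents are V1, V2, V3, V5, V8.
  V14's other parents are V2, V8, V10, V11.
  parents(V16) \ {V4} = {V8, V9, V12, V13, V14, V15}.
MB(V4) = {V0, V1, V2, V3, V5, V6, V7, V8, V9, V10, V11, V12, V13, V14, V15, V16}.

{V0, V1, V2, V3, V5, V6, V7, V8, V9, V10, V11, V12, V13, V14, V15, V16}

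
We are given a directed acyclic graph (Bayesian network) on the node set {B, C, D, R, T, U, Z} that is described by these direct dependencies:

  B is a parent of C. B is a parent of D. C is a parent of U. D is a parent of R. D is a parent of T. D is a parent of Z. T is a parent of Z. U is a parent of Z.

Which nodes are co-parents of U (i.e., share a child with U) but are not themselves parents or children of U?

{D, T}

Children of U: Z.
  Z's other parents are D, T.
Excluding nodes already adjacent to U (C, Z), the co-parent-only contribution is {D, T}.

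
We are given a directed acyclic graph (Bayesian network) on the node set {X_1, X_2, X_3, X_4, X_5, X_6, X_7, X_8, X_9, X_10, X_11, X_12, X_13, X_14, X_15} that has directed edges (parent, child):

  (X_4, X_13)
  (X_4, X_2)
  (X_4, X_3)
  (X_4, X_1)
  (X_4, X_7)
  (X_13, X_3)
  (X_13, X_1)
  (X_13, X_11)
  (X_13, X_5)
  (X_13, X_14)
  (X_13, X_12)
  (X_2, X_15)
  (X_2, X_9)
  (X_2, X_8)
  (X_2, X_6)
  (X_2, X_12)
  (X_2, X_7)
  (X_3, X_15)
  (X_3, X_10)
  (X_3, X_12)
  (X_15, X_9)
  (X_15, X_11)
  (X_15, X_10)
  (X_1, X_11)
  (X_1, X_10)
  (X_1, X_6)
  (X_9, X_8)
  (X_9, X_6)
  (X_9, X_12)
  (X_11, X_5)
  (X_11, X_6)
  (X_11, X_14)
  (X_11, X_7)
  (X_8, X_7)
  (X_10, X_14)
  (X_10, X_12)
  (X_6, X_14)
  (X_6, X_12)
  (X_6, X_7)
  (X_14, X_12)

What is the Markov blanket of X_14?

{X_2, X_3, X_6, X_9, X_10, X_11, X_12, X_13}

Pa(X_14) = {X_6, X_10, X_11, X_13}.
X_14's children: X_12.
Other parents of X_14's children:
  X_12: X_2, X_3, X_6, X_9, X_10, X_13
So the Markov blanket of X_14 is {X_2, X_3, X_6, X_9, X_10, X_11, X_12, X_13}.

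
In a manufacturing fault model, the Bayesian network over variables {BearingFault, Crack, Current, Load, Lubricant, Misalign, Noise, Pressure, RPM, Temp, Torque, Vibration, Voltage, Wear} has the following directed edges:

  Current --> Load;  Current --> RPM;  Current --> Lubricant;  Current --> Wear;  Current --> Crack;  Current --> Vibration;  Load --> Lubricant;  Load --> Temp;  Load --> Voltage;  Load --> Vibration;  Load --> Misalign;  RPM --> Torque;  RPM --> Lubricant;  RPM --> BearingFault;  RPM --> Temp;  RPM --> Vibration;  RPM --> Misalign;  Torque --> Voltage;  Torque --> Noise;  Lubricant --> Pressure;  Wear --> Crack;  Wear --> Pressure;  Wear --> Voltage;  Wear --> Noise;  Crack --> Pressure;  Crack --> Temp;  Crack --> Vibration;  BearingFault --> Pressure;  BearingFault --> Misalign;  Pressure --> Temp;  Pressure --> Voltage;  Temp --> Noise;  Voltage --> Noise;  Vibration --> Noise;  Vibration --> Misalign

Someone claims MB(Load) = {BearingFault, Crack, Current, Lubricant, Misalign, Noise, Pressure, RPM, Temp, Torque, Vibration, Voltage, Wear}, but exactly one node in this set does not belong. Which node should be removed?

Noise

The Markov blanket of a node is its parents, its children, and the other parents of its children.
Pa(Load) = {Current}.
Ch(Load) = {Lubricant, Misalign, Temp, Vibration, Voltage}.
Other parents of Load's children:
  Lubricant: Current, RPM
  Temp: Crack, Pressure, RPM
  Voltage: Pressure, Torque, Wear
  Vibration: Crack, Current, RPM
  Misalign: BearingFault, RPM, Vibration
MB(Load) = {BearingFault, Crack, Current, Lubricant, Misalign, Pressure, RPM, Temp, Torque, Vibration, Voltage, Wear}.
Noise is neither a parent, child, nor co-parent of Load, so it does not belong.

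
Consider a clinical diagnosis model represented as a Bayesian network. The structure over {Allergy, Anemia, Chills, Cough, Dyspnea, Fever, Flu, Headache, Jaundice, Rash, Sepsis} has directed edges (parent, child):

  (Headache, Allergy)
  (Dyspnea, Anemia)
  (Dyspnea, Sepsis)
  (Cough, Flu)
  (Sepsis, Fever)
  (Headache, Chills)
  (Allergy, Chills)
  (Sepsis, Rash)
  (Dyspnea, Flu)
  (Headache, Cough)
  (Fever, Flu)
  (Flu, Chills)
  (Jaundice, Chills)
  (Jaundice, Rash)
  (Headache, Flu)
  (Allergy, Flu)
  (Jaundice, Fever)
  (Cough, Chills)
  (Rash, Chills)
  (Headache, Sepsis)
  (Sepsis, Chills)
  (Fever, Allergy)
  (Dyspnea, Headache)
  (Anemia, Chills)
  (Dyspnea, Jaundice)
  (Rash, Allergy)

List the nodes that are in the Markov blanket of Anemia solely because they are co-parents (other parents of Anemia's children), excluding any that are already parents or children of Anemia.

Children of Anemia: Chills.
  parents(Chills) \ {Anemia} = {Allergy, Cough, Flu, Headache, Jaundice, Rash, Sepsis}.
Excluding nodes already adjacent to Anemia (Chills, Dyspnea), the co-parent-only contribution is {Allergy, Cough, Flu, Headache, Jaundice, Rash, Sepsis}.

{Allergy, Cough, Flu, Headache, Jaundice, Rash, Sepsis}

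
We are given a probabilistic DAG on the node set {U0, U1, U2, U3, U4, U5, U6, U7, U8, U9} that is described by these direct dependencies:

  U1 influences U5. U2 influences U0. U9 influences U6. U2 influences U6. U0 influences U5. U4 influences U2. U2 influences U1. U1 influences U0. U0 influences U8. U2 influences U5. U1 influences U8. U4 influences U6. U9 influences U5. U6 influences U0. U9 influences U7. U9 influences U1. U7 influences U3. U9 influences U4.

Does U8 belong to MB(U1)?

U8 is a child of U1.
So U8 ∈ MB(U1).

Yes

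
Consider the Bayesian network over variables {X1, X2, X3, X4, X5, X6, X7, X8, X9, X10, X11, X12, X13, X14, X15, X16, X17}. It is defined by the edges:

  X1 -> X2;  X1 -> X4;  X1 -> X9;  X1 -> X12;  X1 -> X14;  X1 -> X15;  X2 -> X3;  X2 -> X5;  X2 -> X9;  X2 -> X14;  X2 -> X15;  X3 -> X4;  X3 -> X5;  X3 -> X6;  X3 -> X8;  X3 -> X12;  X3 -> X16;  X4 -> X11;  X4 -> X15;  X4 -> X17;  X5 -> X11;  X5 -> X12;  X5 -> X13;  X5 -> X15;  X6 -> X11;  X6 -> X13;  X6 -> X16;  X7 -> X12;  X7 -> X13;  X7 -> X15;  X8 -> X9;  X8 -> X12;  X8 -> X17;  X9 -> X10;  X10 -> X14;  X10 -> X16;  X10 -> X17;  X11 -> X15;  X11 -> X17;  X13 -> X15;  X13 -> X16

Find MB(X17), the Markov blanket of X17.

{X4, X8, X10, X11}

X17 has no children.
Pa(X17) = {X4, X8, X10, X11}.
With no children, X17 has no spouses; the co-parent set is empty.
MB(X17) = {X4, X8, X10, X11}.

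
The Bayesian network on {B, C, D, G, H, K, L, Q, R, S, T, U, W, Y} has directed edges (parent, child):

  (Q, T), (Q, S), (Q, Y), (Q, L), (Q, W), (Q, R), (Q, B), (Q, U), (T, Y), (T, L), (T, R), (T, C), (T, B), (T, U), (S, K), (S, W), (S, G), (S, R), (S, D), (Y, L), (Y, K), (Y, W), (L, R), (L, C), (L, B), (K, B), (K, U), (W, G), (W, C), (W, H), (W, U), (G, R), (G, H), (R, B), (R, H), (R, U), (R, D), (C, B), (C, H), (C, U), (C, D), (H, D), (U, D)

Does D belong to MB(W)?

No

Pa(W) = {Q, S, Y}.
Ch(W) = {C, G, H, U}.
For each child, the remaining parents (spouses of W):
  G also has parent S.
  C's other parents are L, T.
  parents(H) \ {W} = {C, G, R}.
  parents(U) \ {W} = {C, K, Q, R, T}.
MB(W) = {C, G, H, K, L, Q, R, S, T, U, Y}; D is not in this set.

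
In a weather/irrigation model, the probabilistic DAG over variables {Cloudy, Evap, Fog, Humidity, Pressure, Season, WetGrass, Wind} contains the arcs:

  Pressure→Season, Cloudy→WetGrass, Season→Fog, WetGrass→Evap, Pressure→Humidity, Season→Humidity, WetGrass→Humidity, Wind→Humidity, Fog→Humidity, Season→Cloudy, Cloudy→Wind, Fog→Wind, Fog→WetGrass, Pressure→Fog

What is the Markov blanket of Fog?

{Cloudy, Humidity, Pressure, Season, WetGrass, Wind}

A node's Markov blanket = Pa ∪ Ch ∪ (parents of Ch other than the node itself).
Fog's children: Humidity, WetGrass, Wind.
Fog has parents Pressure, Season.
For each child, the remaining parents (spouses of Fog):
  Wind: Cloudy
  WetGrass: Cloudy
  Humidity: Pressure, Season, WetGrass, Wind
So the Markov blanket of Fog is {Cloudy, Humidity, Pressure, Season, WetGrass, Wind}.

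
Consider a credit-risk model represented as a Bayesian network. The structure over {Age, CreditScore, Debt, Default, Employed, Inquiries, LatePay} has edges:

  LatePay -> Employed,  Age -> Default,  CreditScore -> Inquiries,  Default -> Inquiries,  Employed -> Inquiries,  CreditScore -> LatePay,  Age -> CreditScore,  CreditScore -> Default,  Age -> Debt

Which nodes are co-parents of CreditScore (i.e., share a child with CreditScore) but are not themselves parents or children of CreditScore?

Children of CreditScore: Default, Inquiries, LatePay.
  Default also has parent Age.
  LatePay has no other parent.
  Inquiries also has parents Default, Employed.
Excluding nodes already adjacent to CreditScore (Age, Default, Inquiries, LatePay), the co-parent-only contribution is {Employed}.

{Employed}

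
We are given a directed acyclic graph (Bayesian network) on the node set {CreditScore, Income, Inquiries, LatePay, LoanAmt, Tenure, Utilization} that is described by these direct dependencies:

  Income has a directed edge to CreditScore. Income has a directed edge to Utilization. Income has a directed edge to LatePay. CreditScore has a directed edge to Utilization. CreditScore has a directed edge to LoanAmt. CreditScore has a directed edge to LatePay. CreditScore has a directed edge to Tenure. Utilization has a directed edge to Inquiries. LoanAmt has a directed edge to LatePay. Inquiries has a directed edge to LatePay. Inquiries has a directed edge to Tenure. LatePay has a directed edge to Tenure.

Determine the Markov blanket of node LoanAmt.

Children of LoanAmt: LatePay.
Parents of LoanAmt: CreditScore.
Parents of each child, excluding LoanAmt:
  LatePay: CreditScore, Income, Inquiries
Taking the union gives {CreditScore, Income, Inquiries, LatePay}.

{CreditScore, Income, Inquiries, LatePay}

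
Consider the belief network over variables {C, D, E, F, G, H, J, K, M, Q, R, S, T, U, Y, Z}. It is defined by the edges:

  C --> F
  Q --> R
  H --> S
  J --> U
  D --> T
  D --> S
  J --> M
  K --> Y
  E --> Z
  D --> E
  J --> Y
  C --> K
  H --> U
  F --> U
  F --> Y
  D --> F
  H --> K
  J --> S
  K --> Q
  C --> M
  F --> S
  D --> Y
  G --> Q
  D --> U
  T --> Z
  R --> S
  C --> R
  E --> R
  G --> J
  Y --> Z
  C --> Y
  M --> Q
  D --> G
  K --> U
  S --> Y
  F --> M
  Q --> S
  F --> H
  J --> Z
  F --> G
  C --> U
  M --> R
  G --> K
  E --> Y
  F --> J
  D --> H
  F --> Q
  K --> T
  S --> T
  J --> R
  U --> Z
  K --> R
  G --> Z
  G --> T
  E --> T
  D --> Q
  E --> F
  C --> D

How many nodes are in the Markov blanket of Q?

Parents of Q: D, F, G, K, M.
Q's children: R, S.
Parents of each child, excluding Q:
  R's other parents are C, E, J, K, M.
  parents(S) \ {Q} = {D, F, H, J, R}.
MB(Q) = {C, D, E, F, G, H, J, K, M, R, S}, which has 11 nodes.

11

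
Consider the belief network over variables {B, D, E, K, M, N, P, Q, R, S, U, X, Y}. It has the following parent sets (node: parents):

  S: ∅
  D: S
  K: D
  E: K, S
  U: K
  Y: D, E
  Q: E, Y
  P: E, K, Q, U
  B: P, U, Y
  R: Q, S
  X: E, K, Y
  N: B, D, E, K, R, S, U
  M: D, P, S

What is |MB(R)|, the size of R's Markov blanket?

8

A node's Markov blanket = Pa ∪ Ch ∪ (parents of Ch other than the node itself).
R has child N.
Pa(R) = {Q, S}.
Other parents of R's children:
  N also has parents B, D, E, K, S, U.
MB(R) = {B, D, E, K, N, Q, S, U}, which has 8 nodes.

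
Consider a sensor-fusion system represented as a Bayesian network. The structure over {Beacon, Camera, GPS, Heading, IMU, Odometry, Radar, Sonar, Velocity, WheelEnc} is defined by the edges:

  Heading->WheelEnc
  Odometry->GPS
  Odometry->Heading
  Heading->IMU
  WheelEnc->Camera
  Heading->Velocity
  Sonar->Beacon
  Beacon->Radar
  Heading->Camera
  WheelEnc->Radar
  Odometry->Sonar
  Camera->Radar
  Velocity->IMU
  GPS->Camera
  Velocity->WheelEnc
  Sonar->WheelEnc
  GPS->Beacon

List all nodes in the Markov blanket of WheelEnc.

{Beacon, Camera, GPS, Heading, Radar, Sonar, Velocity}

Children of WheelEnc: Camera, Radar.
WheelEnc has parents Heading, Sonar, Velocity.
Co-parents of WheelEnc (other parents of its children):
  Camera's other parents are GPS, Heading.
  Radar also has parents Beacon, Camera.
Union: {Heading, Sonar, Velocity} ∪ {Camera, Radar} ∪ {Beacon, Camera, GPS, Heading} = {Beacon, Camera, GPS, Heading, Radar, Sonar, Velocity}.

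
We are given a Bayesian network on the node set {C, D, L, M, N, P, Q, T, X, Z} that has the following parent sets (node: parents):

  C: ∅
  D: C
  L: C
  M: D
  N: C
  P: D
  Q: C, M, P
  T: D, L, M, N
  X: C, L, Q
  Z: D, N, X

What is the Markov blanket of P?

{C, D, M, Q}

Ch(P) = {Q}.
P has parent D.
Co-parents of P (other parents of its children):
  Q also has parents C, M.
So the Markov blanket of P is {C, D, M, Q}.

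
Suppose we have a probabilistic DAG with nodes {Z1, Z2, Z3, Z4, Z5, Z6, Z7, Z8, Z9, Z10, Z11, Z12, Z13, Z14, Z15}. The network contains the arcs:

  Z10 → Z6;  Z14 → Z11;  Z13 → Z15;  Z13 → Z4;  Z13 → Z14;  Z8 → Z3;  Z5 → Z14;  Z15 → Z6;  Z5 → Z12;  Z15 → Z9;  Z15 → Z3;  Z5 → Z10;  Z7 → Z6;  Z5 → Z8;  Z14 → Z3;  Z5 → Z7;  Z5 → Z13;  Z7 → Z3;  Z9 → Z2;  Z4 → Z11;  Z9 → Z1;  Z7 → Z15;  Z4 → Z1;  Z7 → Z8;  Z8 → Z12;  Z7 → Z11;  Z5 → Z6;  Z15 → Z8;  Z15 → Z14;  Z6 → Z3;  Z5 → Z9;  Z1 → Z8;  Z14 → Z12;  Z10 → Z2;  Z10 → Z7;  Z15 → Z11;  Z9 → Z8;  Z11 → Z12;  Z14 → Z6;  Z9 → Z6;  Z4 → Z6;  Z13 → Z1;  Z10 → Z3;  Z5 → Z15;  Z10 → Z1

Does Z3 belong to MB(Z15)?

Z3 is a child of Z15.
So Z3 ∈ MB(Z15).

Yes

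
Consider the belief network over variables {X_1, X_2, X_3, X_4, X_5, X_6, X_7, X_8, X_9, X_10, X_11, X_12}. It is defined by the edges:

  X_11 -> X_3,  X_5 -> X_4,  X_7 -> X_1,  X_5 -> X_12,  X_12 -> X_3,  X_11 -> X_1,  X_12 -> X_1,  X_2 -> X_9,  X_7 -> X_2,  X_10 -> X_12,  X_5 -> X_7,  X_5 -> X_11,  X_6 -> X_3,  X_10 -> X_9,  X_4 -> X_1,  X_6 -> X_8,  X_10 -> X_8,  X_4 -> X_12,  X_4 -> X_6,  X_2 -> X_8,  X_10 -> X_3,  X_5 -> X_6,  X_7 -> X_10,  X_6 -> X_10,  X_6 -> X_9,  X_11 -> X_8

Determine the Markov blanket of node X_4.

By definition, MB(X_4) is built from X_4's parents, X_4's children, and the co-parents of X_4.
Pa(X_4) = {X_5}.
X_4's children: X_1, X_6, X_12.
Parents of each child, excluding X_4:
  X_6: X_5
  X_12: X_5, X_10
  X_1: X_7, X_11, X_12
So the Markov blanket of X_4 is {X_1, X_5, X_6, X_7, X_10, X_11, X_12}.

{X_1, X_5, X_6, X_7, X_10, X_11, X_12}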